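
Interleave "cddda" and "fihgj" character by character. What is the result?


Interleaving "cddda" and "fihgj":
  Position 0: 'c' from first, 'f' from second => "cf"
  Position 1: 'd' from first, 'i' from second => "di"
  Position 2: 'd' from first, 'h' from second => "dh"
  Position 3: 'd' from first, 'g' from second => "dg"
  Position 4: 'a' from first, 'j' from second => "aj"
Result: cfdidhdgaj

cfdidhdgaj


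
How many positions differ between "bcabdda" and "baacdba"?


Comparing "bcabdda" and "baacdba" position by position:
  Position 0: 'b' vs 'b' => same
  Position 1: 'c' vs 'a' => DIFFER
  Position 2: 'a' vs 'a' => same
  Position 3: 'b' vs 'c' => DIFFER
  Position 4: 'd' vs 'd' => same
  Position 5: 'd' vs 'b' => DIFFER
  Position 6: 'a' vs 'a' => same
Positions that differ: 3

3


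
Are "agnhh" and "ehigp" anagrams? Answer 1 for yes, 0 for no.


Strings: "agnhh", "ehigp"
Sorted first:  aghhn
Sorted second: eghip
Differ at position 0: 'a' vs 'e' => not anagrams

0


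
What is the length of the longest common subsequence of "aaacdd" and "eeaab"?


LCS of "aaacdd" and "eeaab"
DP table:
           e    e    a    a    b
      0    0    0    0    0    0
  a   0    0    0    1    1    1
  a   0    0    0    1    2    2
  a   0    0    0    1    2    2
  c   0    0    0    1    2    2
  d   0    0    0    1    2    2
  d   0    0    0    1    2    2
LCS length = dp[6][5] = 2

2


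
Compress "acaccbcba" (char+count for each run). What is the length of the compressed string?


Input: acaccbcba
Runs:
  'a' x 1 => "a1"
  'c' x 1 => "c1"
  'a' x 1 => "a1"
  'c' x 2 => "c2"
  'b' x 1 => "b1"
  'c' x 1 => "c1"
  'b' x 1 => "b1"
  'a' x 1 => "a1"
Compressed: "a1c1a1c2b1c1b1a1"
Compressed length: 16

16


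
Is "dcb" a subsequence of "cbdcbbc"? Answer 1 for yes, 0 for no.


Check if "dcb" is a subsequence of "cbdcbbc"
Greedy scan:
  Position 0 ('c'): no match needed
  Position 1 ('b'): no match needed
  Position 2 ('d'): matches sub[0] = 'd'
  Position 3 ('c'): matches sub[1] = 'c'
  Position 4 ('b'): matches sub[2] = 'b'
  Position 5 ('b'): no match needed
  Position 6 ('c'): no match needed
All 3 characters matched => is a subsequence

1


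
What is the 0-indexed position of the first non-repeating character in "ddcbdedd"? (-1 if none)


Input: ddcbdedd
Character frequencies:
  'b': 1
  'c': 1
  'd': 5
  'e': 1
Scanning left to right for freq == 1:
  Position 0 ('d'): freq=5, skip
  Position 1 ('d'): freq=5, skip
  Position 2 ('c'): unique! => answer = 2

2


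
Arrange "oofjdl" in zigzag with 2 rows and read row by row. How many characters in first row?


Zigzag "oofjdl" into 2 rows:
Placing characters:
  'o' => row 0
  'o' => row 1
  'f' => row 0
  'j' => row 1
  'd' => row 0
  'l' => row 1
Rows:
  Row 0: "ofd"
  Row 1: "ojl"
First row length: 3

3


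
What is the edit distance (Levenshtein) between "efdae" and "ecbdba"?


Computing edit distance: "efdae" -> "ecbdba"
DP table:
           e    c    b    d    b    a
      0    1    2    3    4    5    6
  e   1    0    1    2    3    4    5
  f   2    1    1    2    3    4    5
  d   3    2    2    2    2    3    4
  a   4    3    3    3    3    3    3
  e   5    4    4    4    4    4    4
Edit distance = dp[5][6] = 4

4


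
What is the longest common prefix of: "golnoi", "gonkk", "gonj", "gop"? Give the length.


Words: golnoi, gonkk, gonj, gop
  Position 0: all 'g' => match
  Position 1: all 'o' => match
  Position 2: ('l', 'n', 'n', 'p') => mismatch, stop
LCP = "go" (length 2)

2


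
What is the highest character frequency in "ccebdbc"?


Input: ccebdbc
Character counts:
  'b': 2
  'c': 3
  'd': 1
  'e': 1
Maximum frequency: 3

3


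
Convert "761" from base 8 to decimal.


Input: "761" in base 8
Positional expansion:
  Digit '7' (value 7) x 8^2 = 448
  Digit '6' (value 6) x 8^1 = 48
  Digit '1' (value 1) x 8^0 = 1
Sum = 497

497


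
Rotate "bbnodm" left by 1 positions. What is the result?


Input: "bbnodm", rotate left by 1
First 1 characters: "b"
Remaining characters: "bnodm"
Concatenate remaining + first: "bnodm" + "b" = "bnodmb"

bnodmb


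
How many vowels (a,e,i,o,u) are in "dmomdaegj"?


Input: dmomdaegj
Checking each character:
  'd' at position 0: consonant
  'm' at position 1: consonant
  'o' at position 2: vowel (running total: 1)
  'm' at position 3: consonant
  'd' at position 4: consonant
  'a' at position 5: vowel (running total: 2)
  'e' at position 6: vowel (running total: 3)
  'g' at position 7: consonant
  'j' at position 8: consonant
Total vowels: 3

3


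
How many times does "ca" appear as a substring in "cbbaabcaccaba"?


Searching for "ca" in "cbbaabcaccaba"
Scanning each position:
  Position 0: "cb" => no
  Position 1: "bb" => no
  Position 2: "ba" => no
  Position 3: "aa" => no
  Position 4: "ab" => no
  Position 5: "bc" => no
  Position 6: "ca" => MATCH
  Position 7: "ac" => no
  Position 8: "cc" => no
  Position 9: "ca" => MATCH
  Position 10: "ab" => no
  Position 11: "ba" => no
Total occurrences: 2

2


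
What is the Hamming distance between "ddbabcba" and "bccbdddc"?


Comparing "ddbabcba" and "bccbdddc" position by position:
  Position 0: 'd' vs 'b' => differ
  Position 1: 'd' vs 'c' => differ
  Position 2: 'b' vs 'c' => differ
  Position 3: 'a' vs 'b' => differ
  Position 4: 'b' vs 'd' => differ
  Position 5: 'c' vs 'd' => differ
  Position 6: 'b' vs 'd' => differ
  Position 7: 'a' vs 'c' => differ
Total differences (Hamming distance): 8

8


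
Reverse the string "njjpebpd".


Input: njjpebpd
Reading characters right to left:
  Position 7: 'd'
  Position 6: 'p'
  Position 5: 'b'
  Position 4: 'e'
  Position 3: 'p'
  Position 2: 'j'
  Position 1: 'j'
  Position 0: 'n'
Reversed: dpbepjjn

dpbepjjn


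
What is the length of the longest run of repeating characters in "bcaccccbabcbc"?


Input: "bcaccccbabcbc"
Scanning for longest run:
  Position 1 ('c'): new char, reset run to 1
  Position 2 ('a'): new char, reset run to 1
  Position 3 ('c'): new char, reset run to 1
  Position 4 ('c'): continues run of 'c', length=2
  Position 5 ('c'): continues run of 'c', length=3
  Position 6 ('c'): continues run of 'c', length=4
  Position 7 ('b'): new char, reset run to 1
  Position 8 ('a'): new char, reset run to 1
  Position 9 ('b'): new char, reset run to 1
  Position 10 ('c'): new char, reset run to 1
  Position 11 ('b'): new char, reset run to 1
  Position 12 ('c'): new char, reset run to 1
Longest run: 'c' with length 4

4


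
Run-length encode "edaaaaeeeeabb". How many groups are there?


Input: edaaaaeeeeabb
Scanning for consecutive runs:
  Group 1: 'e' x 1 (positions 0-0)
  Group 2: 'd' x 1 (positions 1-1)
  Group 3: 'a' x 4 (positions 2-5)
  Group 4: 'e' x 4 (positions 6-9)
  Group 5: 'a' x 1 (positions 10-10)
  Group 6: 'b' x 2 (positions 11-12)
Total groups: 6

6


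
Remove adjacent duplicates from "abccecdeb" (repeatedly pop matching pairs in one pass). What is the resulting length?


Input: abccecdeb
Stack-based adjacent duplicate removal:
  Read 'a': push. Stack: a
  Read 'b': push. Stack: ab
  Read 'c': push. Stack: abc
  Read 'c': matches stack top 'c' => pop. Stack: ab
  Read 'e': push. Stack: abe
  Read 'c': push. Stack: abec
  Read 'd': push. Stack: abecd
  Read 'e': push. Stack: abecde
  Read 'b': push. Stack: abecdeb
Final stack: "abecdeb" (length 7)

7


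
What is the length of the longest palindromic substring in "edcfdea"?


Input: "edcfdea"
Checking substrings for palindromes:
  No multi-char palindromic substrings found
Longest palindromic substring: "e" with length 1

1


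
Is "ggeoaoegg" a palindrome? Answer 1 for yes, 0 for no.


Input: ggeoaoegg
Reversed: ggeoaoegg
  Compare pos 0 ('g') with pos 8 ('g'): match
  Compare pos 1 ('g') with pos 7 ('g'): match
  Compare pos 2 ('e') with pos 6 ('e'): match
  Compare pos 3 ('o') with pos 5 ('o'): match
Result: palindrome

1


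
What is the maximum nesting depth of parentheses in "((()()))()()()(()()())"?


Input: "((()()))()()()(()()())"
Tracking depth:
  Position 0 '(': depth becomes 1
  Position 1 '(': depth becomes 2
  Position 2 '(': depth becomes 3
  Position 3 ')': depth becomes 2
  Position 4 '(': depth becomes 3
  Position 5 ')': depth becomes 2
  Position 6 ')': depth becomes 1
  Position 7 ')': depth becomes 0
  Position 8 '(': depth becomes 1
  Position 9 ')': depth becomes 0
  Position 10 '(': depth becomes 1
  Position 11 ')': depth becomes 0
  Position 12 '(': depth becomes 1
  Position 13 ')': depth becomes 0
  Position 14 '(': depth becomes 1
  Position 15 '(': depth becomes 2
  Position 16 ')': depth becomes 1
  Position 17 '(': depth becomes 2
  Position 18 ')': depth becomes 1
  Position 19 '(': depth becomes 2
  Position 20 ')': depth becomes 1
  Position 21 ')': depth becomes 0
Maximum depth reached: 3

3


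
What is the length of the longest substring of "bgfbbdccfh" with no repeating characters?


Input: "bgfbbdccfh"
Sliding window (track last position of each char):
  Position 0 ('b'): window [0,0] length 1 -- new best
  Position 1 ('g'): window [0,1] length 2 -- new best
  Position 2 ('f'): window [0,2] length 3 -- new best
  Position 3 ('b'): repeat (last at 0), move window start to 1
  Position 3 ('b'): window [1,3] length 3
  Position 4 ('b'): repeat (last at 3), move window start to 4
  Position 4 ('b'): window [4,4] length 1
  Position 5 ('d'): window [4,5] length 2
  Position 6 ('c'): window [4,6] length 3
  Position 7 ('c'): repeat (last at 6), move window start to 7
  Position 7 ('c'): window [7,7] length 1
  Position 8 ('f'): window [7,8] length 2
  Position 9 ('h'): window [7,9] length 3
Longest substring with no repeats: "bgf" with length 3

3


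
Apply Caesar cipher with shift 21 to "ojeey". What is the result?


Caesar cipher: shift "ojeey" by 21
  'o' (pos 14) + 21 = pos 9 = 'j'
  'j' (pos 9) + 21 = pos 4 = 'e'
  'e' (pos 4) + 21 = pos 25 = 'z'
  'e' (pos 4) + 21 = pos 25 = 'z'
  'y' (pos 24) + 21 = pos 19 = 't'
Result: jezzt

jezzt


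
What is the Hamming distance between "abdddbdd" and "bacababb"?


Comparing "abdddbdd" and "bacababb" position by position:
  Position 0: 'a' vs 'b' => differ
  Position 1: 'b' vs 'a' => differ
  Position 2: 'd' vs 'c' => differ
  Position 3: 'd' vs 'a' => differ
  Position 4: 'd' vs 'b' => differ
  Position 5: 'b' vs 'a' => differ
  Position 6: 'd' vs 'b' => differ
  Position 7: 'd' vs 'b' => differ
Total differences (Hamming distance): 8

8


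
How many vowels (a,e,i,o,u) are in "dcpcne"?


Input: dcpcne
Checking each character:
  'd' at position 0: consonant
  'c' at position 1: consonant
  'p' at position 2: consonant
  'c' at position 3: consonant
  'n' at position 4: consonant
  'e' at position 5: vowel (running total: 1)
Total vowels: 1

1


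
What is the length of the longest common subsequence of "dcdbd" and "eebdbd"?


LCS of "dcdbd" and "eebdbd"
DP table:
           e    e    b    d    b    d
      0    0    0    0    0    0    0
  d   0    0    0    0    1    1    1
  c   0    0    0    0    1    1    1
  d   0    0    0    0    1    1    2
  b   0    0    0    1    1    2    2
  d   0    0    0    1    2    2    3
LCS length = dp[5][6] = 3

3


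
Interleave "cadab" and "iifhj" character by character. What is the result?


Interleaving "cadab" and "iifhj":
  Position 0: 'c' from first, 'i' from second => "ci"
  Position 1: 'a' from first, 'i' from second => "ai"
  Position 2: 'd' from first, 'f' from second => "df"
  Position 3: 'a' from first, 'h' from second => "ah"
  Position 4: 'b' from first, 'j' from second => "bj"
Result: ciaidfahbj

ciaidfahbj


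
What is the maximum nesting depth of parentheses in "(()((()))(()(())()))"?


Input: "(()((()))(()(())()))"
Tracking depth:
  Position 0 '(': depth becomes 1
  Position 1 '(': depth becomes 2
  Position 2 ')': depth becomes 1
  Position 3 '(': depth becomes 2
  Position 4 '(': depth becomes 3
  Position 5 '(': depth becomes 4
  Position 6 ')': depth becomes 3
  Position 7 ')': depth becomes 2
  Position 8 ')': depth becomes 1
  Position 9 '(': depth becomes 2
  Position 10 '(': depth becomes 3
  Position 11 ')': depth becomes 2
  Position 12 '(': depth becomes 3
  Position 13 '(': depth becomes 4
  Position 14 ')': depth becomes 3
  Position 15 ')': depth becomes 2
  Position 16 '(': depth becomes 3
  Position 17 ')': depth becomes 2
  Position 18 ')': depth becomes 1
  Position 19 ')': depth becomes 0
Maximum depth reached: 4

4


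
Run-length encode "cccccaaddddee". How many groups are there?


Input: cccccaaddddee
Scanning for consecutive runs:
  Group 1: 'c' x 5 (positions 0-4)
  Group 2: 'a' x 2 (positions 5-6)
  Group 3: 'd' x 4 (positions 7-10)
  Group 4: 'e' x 2 (positions 11-12)
Total groups: 4

4


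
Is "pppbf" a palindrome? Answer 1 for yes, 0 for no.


Input: pppbf
Reversed: fbppp
  Compare pos 0 ('p') with pos 4 ('f'): MISMATCH
  Compare pos 1 ('p') with pos 3 ('b'): MISMATCH
Result: not a palindrome

0


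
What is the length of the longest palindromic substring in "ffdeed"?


Input: "ffdeed"
Checking substrings for palindromes:
  [2:6] "deed" (len 4) => palindrome
  [0:2] "ff" (len 2) => palindrome
  [3:5] "ee" (len 2) => palindrome
Longest palindromic substring: "deed" with length 4

4


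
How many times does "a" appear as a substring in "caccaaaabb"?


Searching for "a" in "caccaaaabb"
Scanning each position:
  Position 0: "c" => no
  Position 1: "a" => MATCH
  Position 2: "c" => no
  Position 3: "c" => no
  Position 4: "a" => MATCH
  Position 5: "a" => MATCH
  Position 6: "a" => MATCH
  Position 7: "a" => MATCH
  Position 8: "b" => no
  Position 9: "b" => no
Total occurrences: 5

5


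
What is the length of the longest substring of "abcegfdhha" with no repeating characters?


Input: "abcegfdhha"
Sliding window (track last position of each char):
  Position 0 ('a'): window [0,0] length 1 -- new best
  Position 1 ('b'): window [0,1] length 2 -- new best
  Position 2 ('c'): window [0,2] length 3 -- new best
  Position 3 ('e'): window [0,3] length 4 -- new best
  Position 4 ('g'): window [0,4] length 5 -- new best
  Position 5 ('f'): window [0,5] length 6 -- new best
  Position 6 ('d'): window [0,6] length 7 -- new best
  Position 7 ('h'): window [0,7] length 8 -- new best
  Position 8 ('h'): repeat (last at 7), move window start to 8
  Position 8 ('h'): window [8,8] length 1
  Position 9 ('a'): window [8,9] length 2
Longest substring with no repeats: "abcegfdh" with length 8

8


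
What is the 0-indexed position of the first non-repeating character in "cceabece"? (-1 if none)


Input: cceabece
Character frequencies:
  'a': 1
  'b': 1
  'c': 3
  'e': 3
Scanning left to right for freq == 1:
  Position 0 ('c'): freq=3, skip
  Position 1 ('c'): freq=3, skip
  Position 2 ('e'): freq=3, skip
  Position 3 ('a'): unique! => answer = 3

3


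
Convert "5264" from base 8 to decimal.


Input: "5264" in base 8
Positional expansion:
  Digit '5' (value 5) x 8^3 = 2560
  Digit '2' (value 2) x 8^2 = 128
  Digit '6' (value 6) x 8^1 = 48
  Digit '4' (value 4) x 8^0 = 4
Sum = 2740

2740


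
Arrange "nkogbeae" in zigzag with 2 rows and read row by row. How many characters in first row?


Zigzag "nkogbeae" into 2 rows:
Placing characters:
  'n' => row 0
  'k' => row 1
  'o' => row 0
  'g' => row 1
  'b' => row 0
  'e' => row 1
  'a' => row 0
  'e' => row 1
Rows:
  Row 0: "noba"
  Row 1: "kgee"
First row length: 4

4


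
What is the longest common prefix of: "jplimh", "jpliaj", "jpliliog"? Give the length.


Words: jplimh, jpliaj, jpliliog
  Position 0: all 'j' => match
  Position 1: all 'p' => match
  Position 2: all 'l' => match
  Position 3: all 'i' => match
  Position 4: ('m', 'a', 'l') => mismatch, stop
LCP = "jpli" (length 4)

4


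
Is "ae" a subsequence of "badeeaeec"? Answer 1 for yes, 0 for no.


Check if "ae" is a subsequence of "badeeaeec"
Greedy scan:
  Position 0 ('b'): no match needed
  Position 1 ('a'): matches sub[0] = 'a'
  Position 2 ('d'): no match needed
  Position 3 ('e'): matches sub[1] = 'e'
  Position 4 ('e'): no match needed
  Position 5 ('a'): no match needed
  Position 6 ('e'): no match needed
  Position 7 ('e'): no match needed
  Position 8 ('c'): no match needed
All 2 characters matched => is a subsequence

1


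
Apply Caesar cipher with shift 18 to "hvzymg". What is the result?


Caesar cipher: shift "hvzymg" by 18
  'h' (pos 7) + 18 = pos 25 = 'z'
  'v' (pos 21) + 18 = pos 13 = 'n'
  'z' (pos 25) + 18 = pos 17 = 'r'
  'y' (pos 24) + 18 = pos 16 = 'q'
  'm' (pos 12) + 18 = pos 4 = 'e'
  'g' (pos 6) + 18 = pos 24 = 'y'
Result: znrqey

znrqey


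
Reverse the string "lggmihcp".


Input: lggmihcp
Reading characters right to left:
  Position 7: 'p'
  Position 6: 'c'
  Position 5: 'h'
  Position 4: 'i'
  Position 3: 'm'
  Position 2: 'g'
  Position 1: 'g'
  Position 0: 'l'
Reversed: pchimggl

pchimggl


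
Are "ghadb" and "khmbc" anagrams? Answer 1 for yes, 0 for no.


Strings: "ghadb", "khmbc"
Sorted first:  abdgh
Sorted second: bchkm
Differ at position 0: 'a' vs 'b' => not anagrams

0


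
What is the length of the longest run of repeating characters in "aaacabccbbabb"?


Input: "aaacabccbbabb"
Scanning for longest run:
  Position 1 ('a'): continues run of 'a', length=2
  Position 2 ('a'): continues run of 'a', length=3
  Position 3 ('c'): new char, reset run to 1
  Position 4 ('a'): new char, reset run to 1
  Position 5 ('b'): new char, reset run to 1
  Position 6 ('c'): new char, reset run to 1
  Position 7 ('c'): continues run of 'c', length=2
  Position 8 ('b'): new char, reset run to 1
  Position 9 ('b'): continues run of 'b', length=2
  Position 10 ('a'): new char, reset run to 1
  Position 11 ('b'): new char, reset run to 1
  Position 12 ('b'): continues run of 'b', length=2
Longest run: 'a' with length 3

3


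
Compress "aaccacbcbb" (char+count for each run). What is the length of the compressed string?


Input: aaccacbcbb
Runs:
  'a' x 2 => "a2"
  'c' x 2 => "c2"
  'a' x 1 => "a1"
  'c' x 1 => "c1"
  'b' x 1 => "b1"
  'c' x 1 => "c1"
  'b' x 2 => "b2"
Compressed: "a2c2a1c1b1c1b2"
Compressed length: 14

14


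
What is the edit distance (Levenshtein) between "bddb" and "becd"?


Computing edit distance: "bddb" -> "becd"
DP table:
           b    e    c    d
      0    1    2    3    4
  b   1    0    1    2    3
  d   2    1    1    2    2
  d   3    2    2    2    2
  b   4    3    3    3    3
Edit distance = dp[4][4] = 3

3


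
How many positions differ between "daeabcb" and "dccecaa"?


Comparing "daeabcb" and "dccecaa" position by position:
  Position 0: 'd' vs 'd' => same
  Position 1: 'a' vs 'c' => DIFFER
  Position 2: 'e' vs 'c' => DIFFER
  Position 3: 'a' vs 'e' => DIFFER
  Position 4: 'b' vs 'c' => DIFFER
  Position 5: 'c' vs 'a' => DIFFER
  Position 6: 'b' vs 'a' => DIFFER
Positions that differ: 6

6


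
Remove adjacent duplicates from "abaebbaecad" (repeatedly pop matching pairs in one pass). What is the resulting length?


Input: abaebbaecad
Stack-based adjacent duplicate removal:
  Read 'a': push. Stack: a
  Read 'b': push. Stack: ab
  Read 'a': push. Stack: aba
  Read 'e': push. Stack: abae
  Read 'b': push. Stack: abaeb
  Read 'b': matches stack top 'b' => pop. Stack: abae
  Read 'a': push. Stack: abaea
  Read 'e': push. Stack: abaeae
  Read 'c': push. Stack: abaeaec
  Read 'a': push. Stack: abaeaeca
  Read 'd': push. Stack: abaeaecad
Final stack: "abaeaecad" (length 9)

9


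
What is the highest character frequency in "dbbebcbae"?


Input: dbbebcbae
Character counts:
  'a': 1
  'b': 4
  'c': 1
  'd': 1
  'e': 2
Maximum frequency: 4

4


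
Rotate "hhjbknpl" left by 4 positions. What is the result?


Input: "hhjbknpl", rotate left by 4
First 4 characters: "hhjb"
Remaining characters: "knpl"
Concatenate remaining + first: "knpl" + "hhjb" = "knplhhjb"

knplhhjb


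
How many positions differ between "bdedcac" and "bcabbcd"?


Comparing "bdedcac" and "bcabbcd" position by position:
  Position 0: 'b' vs 'b' => same
  Position 1: 'd' vs 'c' => DIFFER
  Position 2: 'e' vs 'a' => DIFFER
  Position 3: 'd' vs 'b' => DIFFER
  Position 4: 'c' vs 'b' => DIFFER
  Position 5: 'a' vs 'c' => DIFFER
  Position 6: 'c' vs 'd' => DIFFER
Positions that differ: 6

6


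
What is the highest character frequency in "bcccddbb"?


Input: bcccddbb
Character counts:
  'b': 3
  'c': 3
  'd': 2
Maximum frequency: 3

3


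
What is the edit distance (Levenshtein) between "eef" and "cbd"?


Computing edit distance: "eef" -> "cbd"
DP table:
           c    b    d
      0    1    2    3
  e   1    1    2    3
  e   2    2    2    3
  f   3    3    3    3
Edit distance = dp[3][3] = 3

3


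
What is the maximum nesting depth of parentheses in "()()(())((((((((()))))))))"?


Input: "()()(())((((((((()))))))))"
Tracking depth:
  Position 0 '(': depth becomes 1
  Position 1 ')': depth becomes 0
  Position 2 '(': depth becomes 1
  Position 3 ')': depth becomes 0
  Position 4 '(': depth becomes 1
  Position 5 '(': depth becomes 2
  Position 6 ')': depth becomes 1
  Position 7 ')': depth becomes 0
  Position 8 '(': depth becomes 1
  Position 9 '(': depth becomes 2
  Position 10 '(': depth becomes 3
  Position 11 '(': depth becomes 4
  Position 12 '(': depth becomes 5
  Position 13 '(': depth becomes 6
  Position 14 '(': depth becomes 7
  Position 15 '(': depth becomes 8
  Position 16 '(': depth becomes 9
  Position 17 ')': depth becomes 8
  Position 18 ')': depth becomes 7
  Position 19 ')': depth becomes 6
  Position 20 ')': depth becomes 5
  Position 21 ')': depth becomes 4
  Position 22 ')': depth becomes 3
  Position 23 ')': depth becomes 2
  Position 24 ')': depth becomes 1
  Position 25 ')': depth becomes 0
Maximum depth reached: 9

9


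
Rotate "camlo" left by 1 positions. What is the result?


Input: "camlo", rotate left by 1
First 1 characters: "c"
Remaining characters: "amlo"
Concatenate remaining + first: "amlo" + "c" = "amloc"

amloc


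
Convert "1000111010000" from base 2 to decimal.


Input: "1000111010000" in base 2
Positional expansion:
  Digit '1' (value 1) x 2^12 = 4096
  Digit '0' (value 0) x 2^11 = 0
  Digit '0' (value 0) x 2^10 = 0
  Digit '0' (value 0) x 2^9 = 0
  Digit '1' (value 1) x 2^8 = 256
  Digit '1' (value 1) x 2^7 = 128
  Digit '1' (value 1) x 2^6 = 64
  Digit '0' (value 0) x 2^5 = 0
  Digit '1' (value 1) x 2^4 = 16
  Digit '0' (value 0) x 2^3 = 0
  Digit '0' (value 0) x 2^2 = 0
  Digit '0' (value 0) x 2^1 = 0
  Digit '0' (value 0) x 2^0 = 0
Sum = 4560

4560


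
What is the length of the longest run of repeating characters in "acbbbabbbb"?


Input: "acbbbabbbb"
Scanning for longest run:
  Position 1 ('c'): new char, reset run to 1
  Position 2 ('b'): new char, reset run to 1
  Position 3 ('b'): continues run of 'b', length=2
  Position 4 ('b'): continues run of 'b', length=3
  Position 5 ('a'): new char, reset run to 1
  Position 6 ('b'): new char, reset run to 1
  Position 7 ('b'): continues run of 'b', length=2
  Position 8 ('b'): continues run of 'b', length=3
  Position 9 ('b'): continues run of 'b', length=4
Longest run: 'b' with length 4

4


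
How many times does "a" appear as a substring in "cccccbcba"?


Searching for "a" in "cccccbcba"
Scanning each position:
  Position 0: "c" => no
  Position 1: "c" => no
  Position 2: "c" => no
  Position 3: "c" => no
  Position 4: "c" => no
  Position 5: "b" => no
  Position 6: "c" => no
  Position 7: "b" => no
  Position 8: "a" => MATCH
Total occurrences: 1

1


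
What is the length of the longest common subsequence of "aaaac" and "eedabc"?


LCS of "aaaac" and "eedabc"
DP table:
           e    e    d    a    b    c
      0    0    0    0    0    0    0
  a   0    0    0    0    1    1    1
  a   0    0    0    0    1    1    1
  a   0    0    0    0    1    1    1
  a   0    0    0    0    1    1    1
  c   0    0    0    0    1    1    2
LCS length = dp[5][6] = 2

2


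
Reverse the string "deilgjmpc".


Input: deilgjmpc
Reading characters right to left:
  Position 8: 'c'
  Position 7: 'p'
  Position 6: 'm'
  Position 5: 'j'
  Position 4: 'g'
  Position 3: 'l'
  Position 2: 'i'
  Position 1: 'e'
  Position 0: 'd'
Reversed: cpmjglied

cpmjglied


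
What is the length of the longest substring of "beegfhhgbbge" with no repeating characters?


Input: "beegfhhgbbge"
Sliding window (track last position of each char):
  Position 0 ('b'): window [0,0] length 1 -- new best
  Position 1 ('e'): window [0,1] length 2 -- new best
  Position 2 ('e'): repeat (last at 1), move window start to 2
  Position 2 ('e'): window [2,2] length 1
  Position 3 ('g'): window [2,3] length 2
  Position 4 ('f'): window [2,4] length 3 -- new best
  Position 5 ('h'): window [2,5] length 4 -- new best
  Position 6 ('h'): repeat (last at 5), move window start to 6
  Position 6 ('h'): window [6,6] length 1
  Position 7 ('g'): window [6,7] length 2
  Position 8 ('b'): window [6,8] length 3
  Position 9 ('b'): repeat (last at 8), move window start to 9
  Position 9 ('b'): window [9,9] length 1
  Position 10 ('g'): window [9,10] length 2
  Position 11 ('e'): window [9,11] length 3
Longest substring with no repeats: "egfh" with length 4

4


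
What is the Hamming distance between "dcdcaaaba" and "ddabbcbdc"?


Comparing "dcdcaaaba" and "ddabbcbdc" position by position:
  Position 0: 'd' vs 'd' => same
  Position 1: 'c' vs 'd' => differ
  Position 2: 'd' vs 'a' => differ
  Position 3: 'c' vs 'b' => differ
  Position 4: 'a' vs 'b' => differ
  Position 5: 'a' vs 'c' => differ
  Position 6: 'a' vs 'b' => differ
  Position 7: 'b' vs 'd' => differ
  Position 8: 'a' vs 'c' => differ
Total differences (Hamming distance): 8

8


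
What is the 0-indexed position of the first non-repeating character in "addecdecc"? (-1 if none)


Input: addecdecc
Character frequencies:
  'a': 1
  'c': 3
  'd': 3
  'e': 2
Scanning left to right for freq == 1:
  Position 0 ('a'): unique! => answer = 0

0


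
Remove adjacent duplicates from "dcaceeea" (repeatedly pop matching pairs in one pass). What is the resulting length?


Input: dcaceeea
Stack-based adjacent duplicate removal:
  Read 'd': push. Stack: d
  Read 'c': push. Stack: dc
  Read 'a': push. Stack: dca
  Read 'c': push. Stack: dcac
  Read 'e': push. Stack: dcace
  Read 'e': matches stack top 'e' => pop. Stack: dcac
  Read 'e': push. Stack: dcace
  Read 'a': push. Stack: dcacea
Final stack: "dcacea" (length 6)

6


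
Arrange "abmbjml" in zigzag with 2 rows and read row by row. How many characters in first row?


Zigzag "abmbjml" into 2 rows:
Placing characters:
  'a' => row 0
  'b' => row 1
  'm' => row 0
  'b' => row 1
  'j' => row 0
  'm' => row 1
  'l' => row 0
Rows:
  Row 0: "amjl"
  Row 1: "bbm"
First row length: 4

4


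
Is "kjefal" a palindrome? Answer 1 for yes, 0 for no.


Input: kjefal
Reversed: lafejk
  Compare pos 0 ('k') with pos 5 ('l'): MISMATCH
  Compare pos 1 ('j') with pos 4 ('a'): MISMATCH
  Compare pos 2 ('e') with pos 3 ('f'): MISMATCH
Result: not a palindrome

0


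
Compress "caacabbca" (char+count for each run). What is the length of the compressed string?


Input: caacabbca
Runs:
  'c' x 1 => "c1"
  'a' x 2 => "a2"
  'c' x 1 => "c1"
  'a' x 1 => "a1"
  'b' x 2 => "b2"
  'c' x 1 => "c1"
  'a' x 1 => "a1"
Compressed: "c1a2c1a1b2c1a1"
Compressed length: 14

14


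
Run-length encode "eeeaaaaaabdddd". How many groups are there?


Input: eeeaaaaaabdddd
Scanning for consecutive runs:
  Group 1: 'e' x 3 (positions 0-2)
  Group 2: 'a' x 6 (positions 3-8)
  Group 3: 'b' x 1 (positions 9-9)
  Group 4: 'd' x 4 (positions 10-13)
Total groups: 4

4


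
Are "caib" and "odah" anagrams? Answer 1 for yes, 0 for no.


Strings: "caib", "odah"
Sorted first:  abci
Sorted second: adho
Differ at position 1: 'b' vs 'd' => not anagrams

0


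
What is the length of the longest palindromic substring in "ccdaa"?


Input: "ccdaa"
Checking substrings for palindromes:
  [0:2] "cc" (len 2) => palindrome
  [3:5] "aa" (len 2) => palindrome
Longest palindromic substring: "cc" with length 2

2


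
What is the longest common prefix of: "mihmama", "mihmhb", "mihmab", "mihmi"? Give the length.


Words: mihmama, mihmhb, mihmab, mihmi
  Position 0: all 'm' => match
  Position 1: all 'i' => match
  Position 2: all 'h' => match
  Position 3: all 'm' => match
  Position 4: ('a', 'h', 'a', 'i') => mismatch, stop
LCP = "mihm" (length 4)

4


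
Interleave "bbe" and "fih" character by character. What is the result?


Interleaving "bbe" and "fih":
  Position 0: 'b' from first, 'f' from second => "bf"
  Position 1: 'b' from first, 'i' from second => "bi"
  Position 2: 'e' from first, 'h' from second => "eh"
Result: bfbieh

bfbieh


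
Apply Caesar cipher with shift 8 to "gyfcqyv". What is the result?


Caesar cipher: shift "gyfcqyv" by 8
  'g' (pos 6) + 8 = pos 14 = 'o'
  'y' (pos 24) + 8 = pos 6 = 'g'
  'f' (pos 5) + 8 = pos 13 = 'n'
  'c' (pos 2) + 8 = pos 10 = 'k'
  'q' (pos 16) + 8 = pos 24 = 'y'
  'y' (pos 24) + 8 = pos 6 = 'g'
  'v' (pos 21) + 8 = pos 3 = 'd'
Result: ognkygd

ognkygd


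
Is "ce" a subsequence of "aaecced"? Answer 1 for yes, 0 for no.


Check if "ce" is a subsequence of "aaecced"
Greedy scan:
  Position 0 ('a'): no match needed
  Position 1 ('a'): no match needed
  Position 2 ('e'): no match needed
  Position 3 ('c'): matches sub[0] = 'c'
  Position 4 ('c'): no match needed
  Position 5 ('e'): matches sub[1] = 'e'
  Position 6 ('d'): no match needed
All 2 characters matched => is a subsequence

1


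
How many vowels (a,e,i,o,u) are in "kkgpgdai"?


Input: kkgpgdai
Checking each character:
  'k' at position 0: consonant
  'k' at position 1: consonant
  'g' at position 2: consonant
  'p' at position 3: consonant
  'g' at position 4: consonant
  'd' at position 5: consonant
  'a' at position 6: vowel (running total: 1)
  'i' at position 7: vowel (running total: 2)
Total vowels: 2

2


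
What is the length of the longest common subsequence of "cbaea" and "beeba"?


LCS of "cbaea" and "beeba"
DP table:
           b    e    e    b    a
      0    0    0    0    0    0
  c   0    0    0    0    0    0
  b   0    1    1    1    1    1
  a   0    1    1    1    1    2
  e   0    1    2    2    2    2
  a   0    1    2    2    2    3
LCS length = dp[5][5] = 3

3


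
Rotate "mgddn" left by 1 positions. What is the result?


Input: "mgddn", rotate left by 1
First 1 characters: "m"
Remaining characters: "gddn"
Concatenate remaining + first: "gddn" + "m" = "gddnm"

gddnm


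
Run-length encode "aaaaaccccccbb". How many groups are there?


Input: aaaaaccccccbb
Scanning for consecutive runs:
  Group 1: 'a' x 5 (positions 0-4)
  Group 2: 'c' x 6 (positions 5-10)
  Group 3: 'b' x 2 (positions 11-12)
Total groups: 3

3


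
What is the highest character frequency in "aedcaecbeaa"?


Input: aedcaecbeaa
Character counts:
  'a': 4
  'b': 1
  'c': 2
  'd': 1
  'e': 3
Maximum frequency: 4

4


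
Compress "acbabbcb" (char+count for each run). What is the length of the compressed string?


Input: acbabbcb
Runs:
  'a' x 1 => "a1"
  'c' x 1 => "c1"
  'b' x 1 => "b1"
  'a' x 1 => "a1"
  'b' x 2 => "b2"
  'c' x 1 => "c1"
  'b' x 1 => "b1"
Compressed: "a1c1b1a1b2c1b1"
Compressed length: 14

14


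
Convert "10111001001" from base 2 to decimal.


Input: "10111001001" in base 2
Positional expansion:
  Digit '1' (value 1) x 2^10 = 1024
  Digit '0' (value 0) x 2^9 = 0
  Digit '1' (value 1) x 2^8 = 256
  Digit '1' (value 1) x 2^7 = 128
  Digit '1' (value 1) x 2^6 = 64
  Digit '0' (value 0) x 2^5 = 0
  Digit '0' (value 0) x 2^4 = 0
  Digit '1' (value 1) x 2^3 = 8
  Digit '0' (value 0) x 2^2 = 0
  Digit '0' (value 0) x 2^1 = 0
  Digit '1' (value 1) x 2^0 = 1
Sum = 1481

1481


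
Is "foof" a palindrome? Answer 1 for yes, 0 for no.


Input: foof
Reversed: foof
  Compare pos 0 ('f') with pos 3 ('f'): match
  Compare pos 1 ('o') with pos 2 ('o'): match
Result: palindrome

1


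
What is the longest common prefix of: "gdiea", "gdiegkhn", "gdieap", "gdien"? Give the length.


Words: gdiea, gdiegkhn, gdieap, gdien
  Position 0: all 'g' => match
  Position 1: all 'd' => match
  Position 2: all 'i' => match
  Position 3: all 'e' => match
  Position 4: ('a', 'g', 'a', 'n') => mismatch, stop
LCP = "gdie" (length 4)

4


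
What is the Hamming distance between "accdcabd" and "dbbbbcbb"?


Comparing "accdcabd" and "dbbbbcbb" position by position:
  Position 0: 'a' vs 'd' => differ
  Position 1: 'c' vs 'b' => differ
  Position 2: 'c' vs 'b' => differ
  Position 3: 'd' vs 'b' => differ
  Position 4: 'c' vs 'b' => differ
  Position 5: 'a' vs 'c' => differ
  Position 6: 'b' vs 'b' => same
  Position 7: 'd' vs 'b' => differ
Total differences (Hamming distance): 7

7


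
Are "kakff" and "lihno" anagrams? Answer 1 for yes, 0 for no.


Strings: "kakff", "lihno"
Sorted first:  affkk
Sorted second: hilno
Differ at position 0: 'a' vs 'h' => not anagrams

0


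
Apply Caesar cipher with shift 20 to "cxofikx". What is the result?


Caesar cipher: shift "cxofikx" by 20
  'c' (pos 2) + 20 = pos 22 = 'w'
  'x' (pos 23) + 20 = pos 17 = 'r'
  'o' (pos 14) + 20 = pos 8 = 'i'
  'f' (pos 5) + 20 = pos 25 = 'z'
  'i' (pos 8) + 20 = pos 2 = 'c'
  'k' (pos 10) + 20 = pos 4 = 'e'
  'x' (pos 23) + 20 = pos 17 = 'r'
Result: wrizcer

wrizcer


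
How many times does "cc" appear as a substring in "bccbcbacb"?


Searching for "cc" in "bccbcbacb"
Scanning each position:
  Position 0: "bc" => no
  Position 1: "cc" => MATCH
  Position 2: "cb" => no
  Position 3: "bc" => no
  Position 4: "cb" => no
  Position 5: "ba" => no
  Position 6: "ac" => no
  Position 7: "cb" => no
Total occurrences: 1

1


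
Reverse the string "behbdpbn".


Input: behbdpbn
Reading characters right to left:
  Position 7: 'n'
  Position 6: 'b'
  Position 5: 'p'
  Position 4: 'd'
  Position 3: 'b'
  Position 2: 'h'
  Position 1: 'e'
  Position 0: 'b'
Reversed: nbpdbheb

nbpdbheb


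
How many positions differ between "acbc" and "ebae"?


Comparing "acbc" and "ebae" position by position:
  Position 0: 'a' vs 'e' => DIFFER
  Position 1: 'c' vs 'b' => DIFFER
  Position 2: 'b' vs 'a' => DIFFER
  Position 3: 'c' vs 'e' => DIFFER
Positions that differ: 4

4


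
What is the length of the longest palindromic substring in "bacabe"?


Input: "bacabe"
Checking substrings for palindromes:
  [0:5] "bacab" (len 5) => palindrome
  [1:4] "aca" (len 3) => palindrome
Longest palindromic substring: "bacab" with length 5

5


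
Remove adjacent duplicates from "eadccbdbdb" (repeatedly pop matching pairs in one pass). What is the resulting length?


Input: eadccbdbdb
Stack-based adjacent duplicate removal:
  Read 'e': push. Stack: e
  Read 'a': push. Stack: ea
  Read 'd': push. Stack: ead
  Read 'c': push. Stack: eadc
  Read 'c': matches stack top 'c' => pop. Stack: ead
  Read 'b': push. Stack: eadb
  Read 'd': push. Stack: eadbd
  Read 'b': push. Stack: eadbdb
  Read 'd': push. Stack: eadbdbd
  Read 'b': push. Stack: eadbdbdb
Final stack: "eadbdbdb" (length 8)

8


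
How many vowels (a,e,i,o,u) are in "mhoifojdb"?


Input: mhoifojdb
Checking each character:
  'm' at position 0: consonant
  'h' at position 1: consonant
  'o' at position 2: vowel (running total: 1)
  'i' at position 3: vowel (running total: 2)
  'f' at position 4: consonant
  'o' at position 5: vowel (running total: 3)
  'j' at position 6: consonant
  'd' at position 7: consonant
  'b' at position 8: consonant
Total vowels: 3

3


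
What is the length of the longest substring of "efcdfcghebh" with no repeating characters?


Input: "efcdfcghebh"
Sliding window (track last position of each char):
  Position 0 ('e'): window [0,0] length 1 -- new best
  Position 1 ('f'): window [0,1] length 2 -- new best
  Position 2 ('c'): window [0,2] length 3 -- new best
  Position 3 ('d'): window [0,3] length 4 -- new best
  Position 4 ('f'): repeat (last at 1), move window start to 2
  Position 4 ('f'): window [2,4] length 3
  Position 5 ('c'): repeat (last at 2), move window start to 3
  Position 5 ('c'): window [3,5] length 3
  Position 6 ('g'): window [3,6] length 4
  Position 7 ('h'): window [3,7] length 5 -- new best
  Position 8 ('e'): window [3,8] length 6 -- new best
  Position 9 ('b'): window [3,9] length 7 -- new best
  Position 10 ('h'): repeat (last at 7), move window start to 8
  Position 10 ('h'): window [8,10] length 3
Longest substring with no repeats: "dfcgheb" with length 7

7


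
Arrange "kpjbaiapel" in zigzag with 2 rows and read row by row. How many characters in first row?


Zigzag "kpjbaiapel" into 2 rows:
Placing characters:
  'k' => row 0
  'p' => row 1
  'j' => row 0
  'b' => row 1
  'a' => row 0
  'i' => row 1
  'a' => row 0
  'p' => row 1
  'e' => row 0
  'l' => row 1
Rows:
  Row 0: "kjaae"
  Row 1: "pbipl"
First row length: 5

5


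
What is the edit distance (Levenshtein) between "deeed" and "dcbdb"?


Computing edit distance: "deeed" -> "dcbdb"
DP table:
           d    c    b    d    b
      0    1    2    3    4    5
  d   1    0    1    2    3    4
  e   2    1    1    2    3    4
  e   3    2    2    2    3    4
  e   4    3    3    3    3    4
  d   5    4    4    4    3    4
Edit distance = dp[5][5] = 4

4


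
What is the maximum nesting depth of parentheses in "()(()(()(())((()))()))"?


Input: "()(()(()(())((()))()))"
Tracking depth:
  Position 0 '(': depth becomes 1
  Position 1 ')': depth becomes 0
  Position 2 '(': depth becomes 1
  Position 3 '(': depth becomes 2
  Position 4 ')': depth becomes 1
  Position 5 '(': depth becomes 2
  Position 6 '(': depth becomes 3
  Position 7 ')': depth becomes 2
  Position 8 '(': depth becomes 3
  Position 9 '(': depth becomes 4
  Position 10 ')': depth becomes 3
  Position 11 ')': depth becomes 2
  Position 12 '(': depth becomes 3
  Position 13 '(': depth becomes 4
  Position 14 '(': depth becomes 5
  Position 15 ')': depth becomes 4
  Position 16 ')': depth becomes 3
  Position 17 ')': depth becomes 2
  Position 18 '(': depth becomes 3
  Position 19 ')': depth becomes 2
  Position 20 ')': depth becomes 1
  Position 21 ')': depth becomes 0
Maximum depth reached: 5

5


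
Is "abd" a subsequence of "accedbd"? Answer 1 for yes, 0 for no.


Check if "abd" is a subsequence of "accedbd"
Greedy scan:
  Position 0 ('a'): matches sub[0] = 'a'
  Position 1 ('c'): no match needed
  Position 2 ('c'): no match needed
  Position 3 ('e'): no match needed
  Position 4 ('d'): no match needed
  Position 5 ('b'): matches sub[1] = 'b'
  Position 6 ('d'): matches sub[2] = 'd'
All 3 characters matched => is a subsequence

1


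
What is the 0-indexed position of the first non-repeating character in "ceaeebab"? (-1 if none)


Input: ceaeebab
Character frequencies:
  'a': 2
  'b': 2
  'c': 1
  'e': 3
Scanning left to right for freq == 1:
  Position 0 ('c'): unique! => answer = 0

0


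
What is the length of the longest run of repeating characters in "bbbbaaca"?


Input: "bbbbaaca"
Scanning for longest run:
  Position 1 ('b'): continues run of 'b', length=2
  Position 2 ('b'): continues run of 'b', length=3
  Position 3 ('b'): continues run of 'b', length=4
  Position 4 ('a'): new char, reset run to 1
  Position 5 ('a'): continues run of 'a', length=2
  Position 6 ('c'): new char, reset run to 1
  Position 7 ('a'): new char, reset run to 1
Longest run: 'b' with length 4

4


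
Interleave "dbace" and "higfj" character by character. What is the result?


Interleaving "dbace" and "higfj":
  Position 0: 'd' from first, 'h' from second => "dh"
  Position 1: 'b' from first, 'i' from second => "bi"
  Position 2: 'a' from first, 'g' from second => "ag"
  Position 3: 'c' from first, 'f' from second => "cf"
  Position 4: 'e' from first, 'j' from second => "ej"
Result: dhbiagcfej

dhbiagcfej


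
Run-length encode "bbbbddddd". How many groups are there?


Input: bbbbddddd
Scanning for consecutive runs:
  Group 1: 'b' x 4 (positions 0-3)
  Group 2: 'd' x 5 (positions 4-8)
Total groups: 2

2


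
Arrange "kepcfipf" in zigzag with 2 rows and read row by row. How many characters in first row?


Zigzag "kepcfipf" into 2 rows:
Placing characters:
  'k' => row 0
  'e' => row 1
  'p' => row 0
  'c' => row 1
  'f' => row 0
  'i' => row 1
  'p' => row 0
  'f' => row 1
Rows:
  Row 0: "kpfp"
  Row 1: "ecif"
First row length: 4

4
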